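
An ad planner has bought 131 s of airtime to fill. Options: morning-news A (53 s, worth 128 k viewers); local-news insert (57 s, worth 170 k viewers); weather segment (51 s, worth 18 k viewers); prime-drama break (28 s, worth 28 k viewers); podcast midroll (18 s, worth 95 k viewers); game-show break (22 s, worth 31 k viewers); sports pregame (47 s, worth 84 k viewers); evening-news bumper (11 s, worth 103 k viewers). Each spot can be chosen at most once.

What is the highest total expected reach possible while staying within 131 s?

410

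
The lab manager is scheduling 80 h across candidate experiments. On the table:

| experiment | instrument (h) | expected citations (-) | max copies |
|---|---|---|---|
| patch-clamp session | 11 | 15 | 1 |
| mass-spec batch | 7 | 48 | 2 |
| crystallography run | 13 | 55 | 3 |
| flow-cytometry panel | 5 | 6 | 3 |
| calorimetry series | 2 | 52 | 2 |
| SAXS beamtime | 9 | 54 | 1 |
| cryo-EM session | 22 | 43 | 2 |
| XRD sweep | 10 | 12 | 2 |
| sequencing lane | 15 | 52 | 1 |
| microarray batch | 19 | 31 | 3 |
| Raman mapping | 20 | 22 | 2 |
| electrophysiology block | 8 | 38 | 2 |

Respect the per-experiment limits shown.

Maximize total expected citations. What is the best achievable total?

463

By expected citations per h: calorimetry series 26.00, mass-spec batch 6.86, SAXS beamtime 6.00, electrophysiology block 4.75 lead.
Taking the top-ratio experiments first gives patch-clamp session + 2×mass-spec batch + 2×crystallography run + 2×calorimetry series + SAXS beamtime + 2×electrophysiology block for 455 (80 h).
Replace patch-clamp session and electrophysiology block with crystallography run + flow-cytometry panel: the trade gains 8 net, giving 463 at 79 h.
The spare 1 h is too small for any remaining experiment, and no exchange beats 463.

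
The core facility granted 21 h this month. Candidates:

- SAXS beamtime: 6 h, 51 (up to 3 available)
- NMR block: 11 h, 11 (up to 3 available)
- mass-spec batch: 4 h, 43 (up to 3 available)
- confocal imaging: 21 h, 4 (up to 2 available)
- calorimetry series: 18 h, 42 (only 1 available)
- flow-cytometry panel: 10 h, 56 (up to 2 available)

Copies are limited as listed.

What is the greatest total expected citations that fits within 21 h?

Greedy by ratio would take SAXS beamtime + 3×mass-spec batch: 18 h used, total 180.
The 4 h tied up in mass-spec batch is better spent on SAXS beamtime — total rises to 188 (20 h).
The spare 1 h is too small for any remaining experiment, and no exchange beats 188.

188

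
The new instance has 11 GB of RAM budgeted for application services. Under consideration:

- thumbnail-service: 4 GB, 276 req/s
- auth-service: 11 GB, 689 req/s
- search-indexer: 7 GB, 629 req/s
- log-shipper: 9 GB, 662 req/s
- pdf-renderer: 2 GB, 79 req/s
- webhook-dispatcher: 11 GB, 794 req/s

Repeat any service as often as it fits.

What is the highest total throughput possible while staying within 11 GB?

Best packing: thumbnail-service + search-indexer — 11 GB, 905 total.
Nothing else within 11 GB beats 905.

905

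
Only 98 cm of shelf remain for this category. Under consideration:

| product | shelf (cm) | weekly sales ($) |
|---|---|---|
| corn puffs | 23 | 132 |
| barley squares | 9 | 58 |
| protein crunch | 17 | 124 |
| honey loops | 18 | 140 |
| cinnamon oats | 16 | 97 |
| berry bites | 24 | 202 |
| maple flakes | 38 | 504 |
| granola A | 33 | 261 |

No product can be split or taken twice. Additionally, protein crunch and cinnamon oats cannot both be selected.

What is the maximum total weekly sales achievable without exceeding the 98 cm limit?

970

Greedy by ratio would take berry bites + maple flakes + granola A: 95 cm used, total 967.
Replace granola A with protein crunch + honey loops: the trade gains 3 net, giving 970 at 97 cm.
The closest alternative, berry bites + maple flakes + granola A, reaches only 967.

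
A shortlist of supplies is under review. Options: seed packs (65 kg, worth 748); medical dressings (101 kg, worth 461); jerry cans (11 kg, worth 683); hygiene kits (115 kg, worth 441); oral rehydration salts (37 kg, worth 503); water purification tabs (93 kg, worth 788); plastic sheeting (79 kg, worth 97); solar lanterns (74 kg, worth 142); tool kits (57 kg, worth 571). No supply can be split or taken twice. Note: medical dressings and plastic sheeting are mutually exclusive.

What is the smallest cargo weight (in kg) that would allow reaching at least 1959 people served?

Need the lightest bundle worth ≥ 1959.
seed packs + jerry cans + tool kits reaches 2002 using 133 kg.
Below 133 kg the best achievable stays under 1959.

133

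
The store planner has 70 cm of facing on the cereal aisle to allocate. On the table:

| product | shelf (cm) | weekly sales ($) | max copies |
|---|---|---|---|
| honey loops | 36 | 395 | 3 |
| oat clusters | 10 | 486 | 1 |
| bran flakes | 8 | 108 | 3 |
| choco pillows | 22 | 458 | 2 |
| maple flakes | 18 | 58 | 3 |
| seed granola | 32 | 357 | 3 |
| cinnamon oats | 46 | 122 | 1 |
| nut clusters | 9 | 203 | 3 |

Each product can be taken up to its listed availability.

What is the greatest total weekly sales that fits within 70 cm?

1661

Taking oat clusters + bran flakes + choco pillows + 3×nut clusters: 67 cm used, 1661 in weekly sales.
No other feasible combination exceeds 1661.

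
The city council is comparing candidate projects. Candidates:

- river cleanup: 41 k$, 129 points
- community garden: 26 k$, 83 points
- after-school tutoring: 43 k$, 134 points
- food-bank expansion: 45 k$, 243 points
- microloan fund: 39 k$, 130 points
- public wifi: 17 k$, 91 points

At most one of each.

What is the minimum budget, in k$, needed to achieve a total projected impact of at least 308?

Minimise k$ subject to total projected impact ≥ 308.
food-bank expansion + public wifi reaches 334 using 62 k$.
Below 62 k$ the best achievable stays under 308.

62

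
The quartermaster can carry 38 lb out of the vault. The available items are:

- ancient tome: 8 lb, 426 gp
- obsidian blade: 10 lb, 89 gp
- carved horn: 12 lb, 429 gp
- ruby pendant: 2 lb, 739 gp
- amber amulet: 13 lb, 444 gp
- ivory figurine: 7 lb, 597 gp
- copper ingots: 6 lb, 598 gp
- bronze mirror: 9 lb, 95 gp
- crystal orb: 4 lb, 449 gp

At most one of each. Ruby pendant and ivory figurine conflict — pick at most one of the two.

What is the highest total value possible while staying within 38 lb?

Taking carved horn + ruby pendant + amber amulet + copper ingots + crystal orb: 37 lb used, 2659 in value.

2659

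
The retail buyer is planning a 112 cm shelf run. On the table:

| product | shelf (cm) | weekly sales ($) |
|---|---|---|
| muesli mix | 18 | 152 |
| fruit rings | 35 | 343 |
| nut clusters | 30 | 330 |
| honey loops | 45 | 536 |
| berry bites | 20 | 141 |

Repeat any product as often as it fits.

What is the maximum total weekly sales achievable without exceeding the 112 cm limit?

Ranking by ratio (weekly sales/cm): honey loops 11.91, nut clusters 11.00, fruit rings 9.80.
Muesli mix + 2×honey loops uses 108 of the 112 cm and totals 1224.
The spare 4 cm is too small for any remaining product, and no exchange beats 1224.

1224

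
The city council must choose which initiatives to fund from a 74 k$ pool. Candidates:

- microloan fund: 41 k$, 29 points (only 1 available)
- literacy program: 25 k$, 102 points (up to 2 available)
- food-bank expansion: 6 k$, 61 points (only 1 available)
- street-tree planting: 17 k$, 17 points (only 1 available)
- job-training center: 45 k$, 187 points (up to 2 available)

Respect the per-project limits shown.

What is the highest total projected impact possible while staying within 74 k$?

Taking the top-ratio projects first gives food-bank expansion + street-tree planting + job-training center for 265 (68 k$).
The 23 k$ tied up in food-bank expansion and street-tree planting is better spent on literacy program — total rises to 289 (70 k$).

289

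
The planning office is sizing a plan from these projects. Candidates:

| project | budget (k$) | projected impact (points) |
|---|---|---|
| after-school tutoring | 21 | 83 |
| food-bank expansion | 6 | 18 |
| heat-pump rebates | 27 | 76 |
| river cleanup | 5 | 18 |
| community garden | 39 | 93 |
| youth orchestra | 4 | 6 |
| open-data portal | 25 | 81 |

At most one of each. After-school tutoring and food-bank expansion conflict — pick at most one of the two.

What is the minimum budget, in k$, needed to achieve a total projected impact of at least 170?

Look for the lowest-budget combination reaching 170.
after-school tutoring + youth orchestra + open-data portal: 170 projected impact at 50 k$.
No combination under 50 k$ hits 170.

50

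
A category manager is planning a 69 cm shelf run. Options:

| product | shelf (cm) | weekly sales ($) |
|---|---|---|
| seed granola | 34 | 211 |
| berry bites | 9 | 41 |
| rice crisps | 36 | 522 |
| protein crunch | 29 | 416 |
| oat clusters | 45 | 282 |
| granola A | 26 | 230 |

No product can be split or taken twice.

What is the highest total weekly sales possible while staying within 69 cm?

938

Rice crisps + protein crunch uses 65 of the 69 cm and totals 938.
Every other selection either busts 69 cm or fails to beat 938.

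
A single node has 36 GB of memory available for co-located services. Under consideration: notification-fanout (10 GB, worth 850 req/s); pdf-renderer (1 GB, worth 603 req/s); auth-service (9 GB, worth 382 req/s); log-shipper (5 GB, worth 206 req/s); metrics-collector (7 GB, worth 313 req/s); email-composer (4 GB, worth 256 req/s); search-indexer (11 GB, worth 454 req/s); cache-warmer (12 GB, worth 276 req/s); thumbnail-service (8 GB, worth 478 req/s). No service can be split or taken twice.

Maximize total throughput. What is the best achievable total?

Best packing: notification-fanout + pdf-renderer + log-shipper + metrics-collector + email-composer + thumbnail-service — 35 GB, 2706 total.

2706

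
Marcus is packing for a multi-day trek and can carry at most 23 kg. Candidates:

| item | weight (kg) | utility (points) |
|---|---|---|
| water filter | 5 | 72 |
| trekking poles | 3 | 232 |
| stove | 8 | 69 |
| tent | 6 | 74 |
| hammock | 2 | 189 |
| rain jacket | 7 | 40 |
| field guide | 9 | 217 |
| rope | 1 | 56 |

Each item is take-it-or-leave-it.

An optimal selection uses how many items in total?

The maximum utility within 23 kg is 768.
trekking poles + tent + hammock + field guide + rope hits 768 at 21 kg.
Every optimal selection uses 5 items.

5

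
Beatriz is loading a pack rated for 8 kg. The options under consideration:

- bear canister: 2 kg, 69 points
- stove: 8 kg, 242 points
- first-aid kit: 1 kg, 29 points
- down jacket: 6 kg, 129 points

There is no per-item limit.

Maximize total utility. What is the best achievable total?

276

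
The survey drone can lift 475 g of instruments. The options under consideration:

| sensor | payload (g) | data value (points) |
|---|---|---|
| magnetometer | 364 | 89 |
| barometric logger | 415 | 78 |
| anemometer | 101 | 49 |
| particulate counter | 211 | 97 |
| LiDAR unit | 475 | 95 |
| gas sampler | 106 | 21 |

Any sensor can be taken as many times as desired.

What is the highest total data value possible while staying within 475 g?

Taking 4×anemometer: 404 g used, 196 in data value.
That's the maximum — no swap from here does better than 196.

196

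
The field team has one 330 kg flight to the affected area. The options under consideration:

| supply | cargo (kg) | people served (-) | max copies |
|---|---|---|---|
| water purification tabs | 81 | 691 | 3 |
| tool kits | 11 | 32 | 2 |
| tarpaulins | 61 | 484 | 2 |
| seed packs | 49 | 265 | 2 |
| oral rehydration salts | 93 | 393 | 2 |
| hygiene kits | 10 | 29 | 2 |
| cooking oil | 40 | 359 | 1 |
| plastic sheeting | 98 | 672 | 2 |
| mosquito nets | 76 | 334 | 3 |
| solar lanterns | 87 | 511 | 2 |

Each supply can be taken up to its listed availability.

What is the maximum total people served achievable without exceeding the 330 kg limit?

2709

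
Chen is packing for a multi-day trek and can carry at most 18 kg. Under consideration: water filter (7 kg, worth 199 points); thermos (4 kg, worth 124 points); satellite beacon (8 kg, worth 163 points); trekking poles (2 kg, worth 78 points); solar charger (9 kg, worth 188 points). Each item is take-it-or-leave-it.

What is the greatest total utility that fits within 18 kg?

The ratio heuristic lands on water filter + thermos + trekking poles (401) but leaves 5 kg idle.
The 4 kg tied up in thermos is better spent on solar charger — total rises to 465 (18 kg).

465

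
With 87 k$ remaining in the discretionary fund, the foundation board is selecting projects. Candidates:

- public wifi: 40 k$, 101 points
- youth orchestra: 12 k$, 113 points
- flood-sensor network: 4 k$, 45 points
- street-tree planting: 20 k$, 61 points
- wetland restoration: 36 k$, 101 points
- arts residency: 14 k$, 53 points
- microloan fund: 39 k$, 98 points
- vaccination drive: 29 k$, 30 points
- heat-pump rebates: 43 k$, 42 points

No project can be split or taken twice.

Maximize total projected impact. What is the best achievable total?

Youth orchestra + flood-sensor network + street-tree planting + wetland restoration + arts residency uses 86 of the 87 k$ and totals 373.
Nothing else within 87 k$ beats 373.

373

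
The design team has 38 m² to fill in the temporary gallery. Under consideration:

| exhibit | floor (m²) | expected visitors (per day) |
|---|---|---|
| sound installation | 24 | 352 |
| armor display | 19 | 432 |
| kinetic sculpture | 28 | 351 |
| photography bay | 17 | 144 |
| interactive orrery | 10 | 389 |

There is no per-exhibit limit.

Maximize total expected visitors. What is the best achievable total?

The ratio ordering already packs tightly: 3×interactive orrery, 30 m², 1167.
That's the maximum — no swap from here does better than 1167.

1167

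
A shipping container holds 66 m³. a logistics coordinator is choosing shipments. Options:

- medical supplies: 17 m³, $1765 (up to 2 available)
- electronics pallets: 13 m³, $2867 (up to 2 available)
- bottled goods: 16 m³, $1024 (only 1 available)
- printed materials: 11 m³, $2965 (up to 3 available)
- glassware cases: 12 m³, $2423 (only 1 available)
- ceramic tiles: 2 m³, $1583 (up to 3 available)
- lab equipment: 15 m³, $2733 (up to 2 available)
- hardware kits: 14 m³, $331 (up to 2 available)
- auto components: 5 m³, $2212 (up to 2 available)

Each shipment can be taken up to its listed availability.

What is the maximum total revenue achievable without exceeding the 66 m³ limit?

20935

Ranking by ratio (revenue/m³): ceramic tiles 791.50, auto components 442.40, printed materials 269.55, electronics pallets 220.54.
Taking electronics pallets + 3×printed materials + 3×ceramic tiles + 2×auto components: 62 m³ used, 20935 in revenue.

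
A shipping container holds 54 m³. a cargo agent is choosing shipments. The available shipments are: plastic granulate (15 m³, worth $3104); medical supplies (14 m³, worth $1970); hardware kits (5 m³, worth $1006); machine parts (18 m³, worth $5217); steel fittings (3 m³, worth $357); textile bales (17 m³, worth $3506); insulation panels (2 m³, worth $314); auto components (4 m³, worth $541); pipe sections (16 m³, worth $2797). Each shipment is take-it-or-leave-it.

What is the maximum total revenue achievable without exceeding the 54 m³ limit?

Density check — machine parts 289.83, plastic granulate 206.93, textile bales 206.24 are the best per m³.
Filling by ratio: plastic granulate + machine parts + textile bales + insulation panels for 12141, with 2 m³ left unused.
Dropping insulation panels frees 2 m³; slotting in auto components (4 m³) lifts the total to 12368 at 54 m³.
Runner-up plastic granulate + machine parts + steel fittings + textile bales tops out at 12184.

12368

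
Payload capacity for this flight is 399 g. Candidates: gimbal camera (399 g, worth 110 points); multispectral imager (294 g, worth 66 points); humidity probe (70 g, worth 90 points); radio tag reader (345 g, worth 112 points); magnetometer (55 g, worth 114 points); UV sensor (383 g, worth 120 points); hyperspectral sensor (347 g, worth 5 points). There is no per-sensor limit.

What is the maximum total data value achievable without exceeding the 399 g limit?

798

Taking 7×magnetometer: 385 g used, 798 in data value.
The spare 14 g is too small for any remaining sensor, and no exchange beats 798.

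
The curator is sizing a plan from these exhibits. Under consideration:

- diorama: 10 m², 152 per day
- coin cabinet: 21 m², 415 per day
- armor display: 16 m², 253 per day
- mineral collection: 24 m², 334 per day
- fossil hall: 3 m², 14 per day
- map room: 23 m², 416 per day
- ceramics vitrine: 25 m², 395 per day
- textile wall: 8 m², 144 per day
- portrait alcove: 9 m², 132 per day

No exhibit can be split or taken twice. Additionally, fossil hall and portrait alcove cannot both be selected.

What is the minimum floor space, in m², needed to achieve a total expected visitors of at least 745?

Need the lightest bundle worth ≥ 745.
Taking coin cabinet + map room gives 831 (≥ 745) for 44 m².
No combination under 44 m² hits 745.

44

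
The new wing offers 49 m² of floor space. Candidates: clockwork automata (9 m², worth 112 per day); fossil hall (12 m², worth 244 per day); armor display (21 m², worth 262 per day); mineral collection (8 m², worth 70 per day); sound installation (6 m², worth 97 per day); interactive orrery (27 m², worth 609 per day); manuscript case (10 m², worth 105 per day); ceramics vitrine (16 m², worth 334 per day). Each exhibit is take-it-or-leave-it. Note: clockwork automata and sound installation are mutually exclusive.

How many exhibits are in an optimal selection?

Optimal total is 1040.
One optimal bundle: sound installation + interactive orrery + ceramics vitrine (49 m²).
Every optimal selection uses 3 exhibits.

3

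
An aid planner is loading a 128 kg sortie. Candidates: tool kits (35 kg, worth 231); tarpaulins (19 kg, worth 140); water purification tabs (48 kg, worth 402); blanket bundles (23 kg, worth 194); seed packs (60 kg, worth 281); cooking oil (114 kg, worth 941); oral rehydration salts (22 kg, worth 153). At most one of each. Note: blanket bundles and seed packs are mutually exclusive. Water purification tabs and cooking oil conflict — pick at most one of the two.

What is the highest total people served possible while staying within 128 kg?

Density check — blanket bundles 8.43, water purification tabs 8.38, cooking oil 8.25, tarpaulins 7.37 are the best per kg.
Greedy by ratio would take tarpaulins + water purification tabs + blanket bundles + oral rehydration salts: 112 kg used, total 889.
Dropping tarpaulins frees 19 kg; slotting in tool kits (35 kg) lifts the total to 980 at 128 kg.

980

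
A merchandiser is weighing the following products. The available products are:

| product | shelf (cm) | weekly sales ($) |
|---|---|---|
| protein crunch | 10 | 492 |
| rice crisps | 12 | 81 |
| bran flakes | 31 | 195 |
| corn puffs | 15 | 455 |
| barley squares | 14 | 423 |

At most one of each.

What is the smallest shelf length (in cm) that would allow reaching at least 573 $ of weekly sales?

22

Look for the lowest-shelf combination reaching 573.
protein crunch + rice crisps: 573 weekly sales at 22 cm.
No combination under 22 cm hits 573.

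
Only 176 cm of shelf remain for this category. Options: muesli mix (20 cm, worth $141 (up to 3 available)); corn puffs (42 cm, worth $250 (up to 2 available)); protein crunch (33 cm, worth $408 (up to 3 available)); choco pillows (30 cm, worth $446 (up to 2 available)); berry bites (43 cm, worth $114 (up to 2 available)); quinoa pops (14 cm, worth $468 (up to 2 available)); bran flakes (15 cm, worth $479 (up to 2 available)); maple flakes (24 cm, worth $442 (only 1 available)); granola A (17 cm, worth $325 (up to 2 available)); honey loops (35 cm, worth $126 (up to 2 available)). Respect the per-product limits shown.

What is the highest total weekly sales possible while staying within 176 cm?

Density check — quinoa pops 33.43, bran flakes 31.93, granola A 19.12, maple flakes 18.42 are the best per cm.
2×choco pillows + 2×quinoa pops + 2×bran flakes + maple flakes + 2×granola A uses 176 of the 176 cm and totals 3878.
That's the maximum — no swap from here does better than 3878.

3878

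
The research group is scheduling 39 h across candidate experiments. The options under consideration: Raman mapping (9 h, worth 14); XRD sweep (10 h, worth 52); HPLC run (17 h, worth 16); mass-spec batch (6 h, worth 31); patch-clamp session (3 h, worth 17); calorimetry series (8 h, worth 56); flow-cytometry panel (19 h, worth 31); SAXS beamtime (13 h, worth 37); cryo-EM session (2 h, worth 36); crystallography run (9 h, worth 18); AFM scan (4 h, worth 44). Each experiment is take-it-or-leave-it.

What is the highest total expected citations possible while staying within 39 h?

237

A density-first pass picks XRD sweep + mass-spec batch + patch-clamp session + calorimetry series + cryo-EM session + AFM scan — 236 at 33 h.
Replace patch-clamp session with crystallography run: the trade gains 1 net, giving 237 at 39 h.
Every other selection either busts 39 h or fails to beat 237.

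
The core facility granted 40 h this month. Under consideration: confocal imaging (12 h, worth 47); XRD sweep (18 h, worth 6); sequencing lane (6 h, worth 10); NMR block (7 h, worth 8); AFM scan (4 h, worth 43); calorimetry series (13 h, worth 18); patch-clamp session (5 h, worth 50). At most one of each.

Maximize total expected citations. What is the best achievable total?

168

Density check — AFM scan 10.75, patch-clamp session 10.00, confocal imaging 3.92 are the best per h.
Taking confocal imaging + sequencing lane + AFM scan + calorimetry series + patch-clamp session: 40 h used, 168 in expected citations.
Next best is confocal imaging + sequencing lane + NMR block + AFM scan + patch-clamp session at 158 (34 h) — short by 10.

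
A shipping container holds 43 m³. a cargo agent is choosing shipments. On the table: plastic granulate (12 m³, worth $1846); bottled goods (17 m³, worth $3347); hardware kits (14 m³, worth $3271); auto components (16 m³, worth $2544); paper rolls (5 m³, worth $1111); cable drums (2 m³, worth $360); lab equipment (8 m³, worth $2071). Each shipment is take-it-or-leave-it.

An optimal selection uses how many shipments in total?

4

Optimal total is 9049.
One optimal bundle: bottled goods + hardware kits + cable drums + lab equipment (41 m³).
Any selection reaching 9049 contains exactly 4 shipments.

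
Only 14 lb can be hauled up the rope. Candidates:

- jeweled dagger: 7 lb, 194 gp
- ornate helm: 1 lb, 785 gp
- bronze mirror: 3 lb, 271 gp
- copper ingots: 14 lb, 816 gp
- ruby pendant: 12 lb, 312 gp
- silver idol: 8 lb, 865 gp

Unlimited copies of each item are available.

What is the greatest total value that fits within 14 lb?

14×ornate helm uses 14 of the 14 lb and totals 10990.
No other feasible combination exceeds 10990.

10990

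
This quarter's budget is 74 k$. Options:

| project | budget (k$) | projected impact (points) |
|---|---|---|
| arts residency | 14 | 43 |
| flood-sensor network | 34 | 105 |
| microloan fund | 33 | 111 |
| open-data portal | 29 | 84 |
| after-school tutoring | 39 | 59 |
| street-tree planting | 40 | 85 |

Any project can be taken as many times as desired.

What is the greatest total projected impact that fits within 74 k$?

222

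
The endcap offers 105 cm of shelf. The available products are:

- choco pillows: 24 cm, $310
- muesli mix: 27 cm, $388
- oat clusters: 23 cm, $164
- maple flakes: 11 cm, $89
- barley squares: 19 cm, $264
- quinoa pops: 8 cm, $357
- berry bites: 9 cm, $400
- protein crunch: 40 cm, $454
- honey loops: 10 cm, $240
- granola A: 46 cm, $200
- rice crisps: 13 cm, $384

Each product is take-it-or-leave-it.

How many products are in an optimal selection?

The maximum weekly sales within 105 cm is 2168.
For example choco pillows + muesli mix + maple flakes + quinoa pops + berry bites + honey loops + rice crisps achieves it, using 102 cm.
All optima have 7 products.

7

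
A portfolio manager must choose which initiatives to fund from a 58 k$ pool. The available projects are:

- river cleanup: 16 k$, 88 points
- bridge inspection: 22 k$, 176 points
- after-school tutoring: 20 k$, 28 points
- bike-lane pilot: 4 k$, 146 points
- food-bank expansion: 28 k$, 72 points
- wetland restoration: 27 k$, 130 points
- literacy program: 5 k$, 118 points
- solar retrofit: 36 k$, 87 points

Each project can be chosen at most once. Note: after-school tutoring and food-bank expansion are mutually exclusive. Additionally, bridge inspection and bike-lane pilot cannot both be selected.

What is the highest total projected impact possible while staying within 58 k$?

River cleanup + bike-lane pilot + wetland restoration + literacy program uses 52 of the 58 k$ and totals 482.
Next best is river cleanup + bike-lane pilot + food-bank expansion + literacy program at 424 (53 k$) — short by 58.

482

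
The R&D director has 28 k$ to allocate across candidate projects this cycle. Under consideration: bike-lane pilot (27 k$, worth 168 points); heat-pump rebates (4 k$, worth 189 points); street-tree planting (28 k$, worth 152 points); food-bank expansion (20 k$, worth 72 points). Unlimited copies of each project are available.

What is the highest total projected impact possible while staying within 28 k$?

Density check — heat-pump rebates 47.25, bike-lane pilot 6.22, street-tree planting 5.43, food-bank expansion 3.60 are the best per k$.
Best packing: 7×heat-pump rebates — 28 k$, 1323 total.

1323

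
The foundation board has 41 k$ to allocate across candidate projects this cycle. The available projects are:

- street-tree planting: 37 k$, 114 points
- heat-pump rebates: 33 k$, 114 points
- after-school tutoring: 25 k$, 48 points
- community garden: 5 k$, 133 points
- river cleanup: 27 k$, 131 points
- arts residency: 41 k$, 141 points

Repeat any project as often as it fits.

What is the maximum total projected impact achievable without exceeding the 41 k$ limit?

8×community garden uses 40 of the 41 k$ and totals 1064.
The spare 1 k$ is too small for any remaining project, and no exchange beats 1064.

1064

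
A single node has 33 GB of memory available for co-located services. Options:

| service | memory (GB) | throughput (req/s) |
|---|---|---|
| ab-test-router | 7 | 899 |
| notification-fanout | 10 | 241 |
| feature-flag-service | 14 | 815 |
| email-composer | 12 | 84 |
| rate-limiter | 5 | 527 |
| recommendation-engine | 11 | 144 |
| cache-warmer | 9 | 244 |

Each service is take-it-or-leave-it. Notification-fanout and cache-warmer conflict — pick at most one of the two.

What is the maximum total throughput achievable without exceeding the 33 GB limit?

Density check — ab-test-router 128.43, rate-limiter 105.40, feature-flag-service 58.21 are the best per GB.
The ratio ordering already packs tightly: ab-test-router + feature-flag-service + rate-limiter, 26 GB, 2241.
The closest alternative, ab-test-router + feature-flag-service + cache-warmer, reaches only 1958.

2241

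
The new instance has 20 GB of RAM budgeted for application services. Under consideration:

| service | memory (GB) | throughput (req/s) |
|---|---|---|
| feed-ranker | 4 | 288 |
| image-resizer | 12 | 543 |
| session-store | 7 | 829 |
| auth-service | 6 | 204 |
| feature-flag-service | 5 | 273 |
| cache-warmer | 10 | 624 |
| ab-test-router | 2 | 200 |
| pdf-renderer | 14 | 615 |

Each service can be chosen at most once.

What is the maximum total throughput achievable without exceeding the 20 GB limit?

Filling by ratio: feed-ranker + session-store + feature-flag-service + ab-test-router for 1590, with 2 GB left unused.
Dropping feed-ranker and feature-flag-service frees 9 GB; slotting in cache-warmer (10 GB) lifts the total to 1653 at 19 GB.

1653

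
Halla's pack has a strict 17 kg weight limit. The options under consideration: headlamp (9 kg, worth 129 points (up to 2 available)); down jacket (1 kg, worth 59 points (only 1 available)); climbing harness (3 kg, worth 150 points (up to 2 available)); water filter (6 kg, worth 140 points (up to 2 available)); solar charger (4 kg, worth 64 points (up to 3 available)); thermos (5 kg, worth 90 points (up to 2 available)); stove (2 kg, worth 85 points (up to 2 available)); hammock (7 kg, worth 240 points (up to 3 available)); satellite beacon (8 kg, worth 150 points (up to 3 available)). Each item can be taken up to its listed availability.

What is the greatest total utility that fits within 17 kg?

710

Taking the top-ratio items first gives down jacket + 2×climbing harness + water filter + 2×stove for 669 (17 kg).
Dropping down jacket and water filter frees 7 kg; slotting in hammock (7 kg) lifts the total to 710 at 17 kg.
Every other selection either busts 17 kg or exceeds an availability limit or fails to beat 710.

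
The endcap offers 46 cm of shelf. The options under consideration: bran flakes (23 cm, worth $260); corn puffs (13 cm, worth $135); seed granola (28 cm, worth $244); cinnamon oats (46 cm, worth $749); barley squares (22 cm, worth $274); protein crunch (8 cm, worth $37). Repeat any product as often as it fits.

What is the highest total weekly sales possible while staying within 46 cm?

749

Best packing: cinnamon oats — 46 cm, 749 total.
No other feasible combination exceeds 749.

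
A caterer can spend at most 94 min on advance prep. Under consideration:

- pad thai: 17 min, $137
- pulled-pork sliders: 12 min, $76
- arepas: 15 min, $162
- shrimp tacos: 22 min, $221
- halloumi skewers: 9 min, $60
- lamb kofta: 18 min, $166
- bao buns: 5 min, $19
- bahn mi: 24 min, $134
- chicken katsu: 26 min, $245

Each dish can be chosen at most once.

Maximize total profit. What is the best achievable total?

Filling by ratio: arepas + shrimp tacos + halloumi skewers + lamb kofta + chicken katsu for 854, with 4 min left unused.
The 9 min tied up in halloumi skewers is better spent on pulled-pork sliders — total rises to 870 (93 min).
No other feasible combination exceeds 870.

870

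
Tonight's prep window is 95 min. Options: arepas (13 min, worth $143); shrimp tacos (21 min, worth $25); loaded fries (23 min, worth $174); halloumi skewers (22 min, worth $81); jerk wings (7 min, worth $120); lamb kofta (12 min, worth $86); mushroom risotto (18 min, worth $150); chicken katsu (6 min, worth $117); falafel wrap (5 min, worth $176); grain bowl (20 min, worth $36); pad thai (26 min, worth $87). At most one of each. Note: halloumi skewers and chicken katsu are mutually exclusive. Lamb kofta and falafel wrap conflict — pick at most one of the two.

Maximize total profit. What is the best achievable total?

916

Taking arepas + loaded fries + jerk wings + mushroom risotto + chicken katsu + falafel wrap + grain bowl: 92 min used, 916 in profit.
Every other selection either busts 95 min or breaks a pairing rule or fails to beat 916.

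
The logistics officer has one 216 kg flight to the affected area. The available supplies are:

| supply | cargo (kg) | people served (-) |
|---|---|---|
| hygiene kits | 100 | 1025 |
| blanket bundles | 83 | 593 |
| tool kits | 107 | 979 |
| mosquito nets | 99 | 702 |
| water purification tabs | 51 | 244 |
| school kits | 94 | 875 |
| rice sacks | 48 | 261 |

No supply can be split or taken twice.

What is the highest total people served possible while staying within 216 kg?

2004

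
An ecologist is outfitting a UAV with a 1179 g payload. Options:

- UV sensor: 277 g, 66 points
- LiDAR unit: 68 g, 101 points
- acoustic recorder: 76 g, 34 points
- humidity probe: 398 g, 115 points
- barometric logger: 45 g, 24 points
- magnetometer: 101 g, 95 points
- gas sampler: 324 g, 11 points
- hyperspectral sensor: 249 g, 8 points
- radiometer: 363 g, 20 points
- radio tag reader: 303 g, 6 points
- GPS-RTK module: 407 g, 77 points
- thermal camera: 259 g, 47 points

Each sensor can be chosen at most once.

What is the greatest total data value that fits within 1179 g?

Filling by ratio: UV sensor + LiDAR unit + acoustic recorder + humidity probe + barometric logger + magnetometer for 435, with 214 g left unused.
The 45 g tied up in barometric logger is better spent on thermal camera — total rises to 458 (1179 g).

458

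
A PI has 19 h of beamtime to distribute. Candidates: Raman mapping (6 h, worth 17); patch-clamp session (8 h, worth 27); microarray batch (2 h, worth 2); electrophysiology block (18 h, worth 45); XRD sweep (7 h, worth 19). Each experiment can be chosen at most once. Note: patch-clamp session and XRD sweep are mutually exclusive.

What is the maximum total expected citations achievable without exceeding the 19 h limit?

46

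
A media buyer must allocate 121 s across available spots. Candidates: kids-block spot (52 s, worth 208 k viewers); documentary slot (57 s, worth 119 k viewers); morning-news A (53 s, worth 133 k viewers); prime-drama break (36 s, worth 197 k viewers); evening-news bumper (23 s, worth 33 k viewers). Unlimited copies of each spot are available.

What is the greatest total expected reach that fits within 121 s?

591

Taking 3×prime-drama break: 108 s used, 591 in expected reach.
The spare 13 s is too small for any remaining spot, and no exchange beats 591.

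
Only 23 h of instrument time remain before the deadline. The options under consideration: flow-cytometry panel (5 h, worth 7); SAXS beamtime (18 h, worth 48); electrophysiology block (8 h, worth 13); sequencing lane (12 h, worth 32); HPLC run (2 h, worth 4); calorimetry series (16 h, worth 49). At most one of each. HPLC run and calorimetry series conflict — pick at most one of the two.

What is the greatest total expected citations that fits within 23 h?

Flow-cytometry panel + calorimetry series uses 21 of the 23 h and totals 56.
No other feasible combination exceeds 56.

56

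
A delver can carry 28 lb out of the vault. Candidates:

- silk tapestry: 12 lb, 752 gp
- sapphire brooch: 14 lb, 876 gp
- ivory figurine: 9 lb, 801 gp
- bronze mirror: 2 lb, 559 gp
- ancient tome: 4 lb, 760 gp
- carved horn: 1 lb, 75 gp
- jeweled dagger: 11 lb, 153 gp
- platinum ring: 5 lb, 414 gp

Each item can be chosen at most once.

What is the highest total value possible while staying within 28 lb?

Ranking by ratio (value/lb): bronze mirror 279.50, ancient tome 190.00, ivory figurine 89.00, platinum ring 82.80.
Taking the top-ratio items first gives ivory figurine + bronze mirror + ancient tome + carved horn + platinum ring for 2609 (21 lb).
The 5 lb tied up in platinum ring is better spent on silk tapestry — total rises to 2947 (28 lb).
Next best is silk tapestry + ivory figurine + bronze mirror + ancient tome at 2872 (27 lb) — short by 75.

2947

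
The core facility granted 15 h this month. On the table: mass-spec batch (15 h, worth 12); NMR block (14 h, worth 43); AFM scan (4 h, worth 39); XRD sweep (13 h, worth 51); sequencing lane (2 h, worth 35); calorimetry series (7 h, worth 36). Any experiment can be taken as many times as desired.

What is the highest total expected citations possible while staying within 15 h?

By expected citations per h: sequencing lane 17.50, AFM scan 9.75, calorimetry series 5.14 lead.
The ratio ordering already packs tightly: 7×sequencing lane, 14 h, 245.
Nothing else within 15 h beats 245.

245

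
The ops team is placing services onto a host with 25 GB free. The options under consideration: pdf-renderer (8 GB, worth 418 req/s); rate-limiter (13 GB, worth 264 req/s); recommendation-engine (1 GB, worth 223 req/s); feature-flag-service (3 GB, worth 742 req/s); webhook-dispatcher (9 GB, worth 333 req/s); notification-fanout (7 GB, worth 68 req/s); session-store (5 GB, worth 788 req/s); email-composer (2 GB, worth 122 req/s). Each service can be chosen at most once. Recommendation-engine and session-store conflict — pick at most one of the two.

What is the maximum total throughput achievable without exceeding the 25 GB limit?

Pdf-renderer + feature-flag-service + webhook-dispatcher + session-store uses 25 of the 25 GB and totals 2281.

2281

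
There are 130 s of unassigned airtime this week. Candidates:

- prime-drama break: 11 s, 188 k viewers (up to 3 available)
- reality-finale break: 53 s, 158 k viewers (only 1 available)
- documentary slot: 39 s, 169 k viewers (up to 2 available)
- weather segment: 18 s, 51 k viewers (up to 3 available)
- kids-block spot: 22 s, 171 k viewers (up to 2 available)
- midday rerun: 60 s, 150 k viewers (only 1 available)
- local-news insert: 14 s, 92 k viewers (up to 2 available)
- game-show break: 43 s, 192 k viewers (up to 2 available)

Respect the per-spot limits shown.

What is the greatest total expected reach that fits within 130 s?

The ratio heuristic lands on 3×prime-drama break + weather segment + 2×kids-block spot + 2×local-news insert (1141) but leaves 7 s idle.
Replace weather segment and local-news insert with documentary slot: the trade gains 26 net, giving 1167 at 130 s.
Every other selection either busts 130 s or exceeds an availability limit or fails to beat 1167.

1167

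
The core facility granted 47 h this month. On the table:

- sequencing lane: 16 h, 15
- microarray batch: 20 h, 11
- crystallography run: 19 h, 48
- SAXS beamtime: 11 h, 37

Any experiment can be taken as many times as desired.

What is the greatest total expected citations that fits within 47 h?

148

Taking 4×SAXS beamtime: 44 h used, 148 in expected citations.
Every other selection either busts 47 h or fails to beat 148.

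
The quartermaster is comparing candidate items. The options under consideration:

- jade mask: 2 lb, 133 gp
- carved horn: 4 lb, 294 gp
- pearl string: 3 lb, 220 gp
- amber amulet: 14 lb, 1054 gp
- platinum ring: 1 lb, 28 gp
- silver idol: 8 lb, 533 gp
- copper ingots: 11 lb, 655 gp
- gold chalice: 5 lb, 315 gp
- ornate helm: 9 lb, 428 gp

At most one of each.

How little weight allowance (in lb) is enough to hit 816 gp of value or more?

12

Need the lightest bundle worth ≥ 816.
carved horn + silver idol reaches 827 using 12 lb.
No combination under 12 lb hits 816.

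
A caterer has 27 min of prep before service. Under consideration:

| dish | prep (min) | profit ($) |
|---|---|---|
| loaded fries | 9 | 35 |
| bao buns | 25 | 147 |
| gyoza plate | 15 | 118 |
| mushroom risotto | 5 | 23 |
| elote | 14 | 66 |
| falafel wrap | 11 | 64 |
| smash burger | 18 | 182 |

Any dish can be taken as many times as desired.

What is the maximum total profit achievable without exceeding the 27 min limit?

Filling by ratio: mushroom risotto + smash burger for 205, with 4 min left unused.
Replace mushroom risotto with loaded fries: the trade gains 12 net, giving 217 at 27 min.
Every other selection either busts 27 min or fails to beat 217.

217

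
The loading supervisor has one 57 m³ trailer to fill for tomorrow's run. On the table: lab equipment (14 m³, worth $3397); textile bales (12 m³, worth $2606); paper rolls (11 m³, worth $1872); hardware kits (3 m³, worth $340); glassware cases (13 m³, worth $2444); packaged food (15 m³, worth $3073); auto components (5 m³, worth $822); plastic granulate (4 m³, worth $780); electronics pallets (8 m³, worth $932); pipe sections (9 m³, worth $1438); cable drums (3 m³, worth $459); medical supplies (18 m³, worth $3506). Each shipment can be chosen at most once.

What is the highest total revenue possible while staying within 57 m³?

11979

Filling by ratio: lab equipment + textile bales + paper rolls + packaged food + plastic granulate for 11728, with 1 m³ left unused.
Dropping paper rolls and plastic granulate frees 15 m³; slotting in glassware cases + cable drums (16 m³) lifts the total to 11979 at 57 m³.
That's the maximum — no swap from here does better than 11979.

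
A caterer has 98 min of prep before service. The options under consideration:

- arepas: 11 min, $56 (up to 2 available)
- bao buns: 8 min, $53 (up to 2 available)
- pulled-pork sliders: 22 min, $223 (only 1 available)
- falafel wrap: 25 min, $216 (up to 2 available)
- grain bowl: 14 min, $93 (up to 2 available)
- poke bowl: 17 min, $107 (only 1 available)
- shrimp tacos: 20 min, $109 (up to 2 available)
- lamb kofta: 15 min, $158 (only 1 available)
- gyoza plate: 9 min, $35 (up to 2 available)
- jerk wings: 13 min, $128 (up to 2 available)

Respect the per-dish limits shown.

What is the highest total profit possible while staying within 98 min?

Taking the top-ratio dishes first gives bao buns + pulled-pork sliders + falafel wrap + lamb kofta + 2×jerk wings for 906 (96 min).
Replace bao buns and lamb kofta with falafel wrap: the trade gains 5 net, giving 911 at 98 min.
No other feasible combination exceeds 911.

911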